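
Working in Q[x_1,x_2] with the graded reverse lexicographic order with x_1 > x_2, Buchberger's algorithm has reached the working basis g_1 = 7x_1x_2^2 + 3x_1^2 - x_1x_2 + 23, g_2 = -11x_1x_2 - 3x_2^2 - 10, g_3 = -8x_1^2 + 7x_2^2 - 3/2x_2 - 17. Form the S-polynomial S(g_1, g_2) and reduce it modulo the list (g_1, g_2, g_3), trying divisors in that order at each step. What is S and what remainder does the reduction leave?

S(g_1, g_2) = -3/11x_2^3 + 3/7x_1^2 - 1/7x_1x_2 - 10/11x_2 + 23/7; remainder on division = -3/11x_2^3 + 255/616x_2^2 - 1219/1232x_2 + 1543/616.

lcm(LM(g_1), LM(g_2)) = x_1x_2^2.
S = (lcm/LT(g_1))·g_1 − (lcm/LT(g_2))·g_2 = -3/11x_2^3 + 3/7x_1^2 - 1/7x_1x_2 - 10/11x_2 + 23/7.
Reduce S modulo (g_1, g_2, g_3) in that order:
  leading term x_2^3: no divisor's leading term divides it; move -3/11x_2^3 to the remainder.
  leading term x_1^2: subtract (-3/56)·g_3 from 3/7x_1^2 - 1/7x_1x_2 - 10/11x_2 + 23/7 → -1/7x_1x_2 + 3/8x_2^2 - 1219/1232x_2 + 19/8
  leading term x_1x_2: subtract (1/77)·g_2 from -1/7x_1x_2 + 3/8x_2^2 - 1219/1232x_2 + 19/8 → 255/616x_2^2 - 1219/1232x_2 + 1543/616
  leading term x_2^2: no divisor's leading term divides it; move 255/616x_2^2 to the remainder.
  leading term x_2: no divisor's leading term divides it; move -1219/1232x_2 to the remainder.
  leading term 1: no divisor's leading term divides it; move 1543/616 to the remainder.
The remainder -3/11x_2^3 + 255/616x_2^2 - 1219/1232x_2 + 1543/616 is nonzero, so it would be added as the next basis element.
An S-polynomial is built so that the two leading terms cancel; whether anything survives reduction is exactly the Gröbner-basis criterion.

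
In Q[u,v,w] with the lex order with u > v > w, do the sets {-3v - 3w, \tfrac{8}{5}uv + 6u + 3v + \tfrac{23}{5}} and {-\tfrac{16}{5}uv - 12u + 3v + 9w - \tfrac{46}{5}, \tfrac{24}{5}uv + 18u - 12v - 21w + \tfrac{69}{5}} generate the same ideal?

Yes, the ideals are equal.

Two ideals are equal iff their reduced Gröbner bases coincide (the reduced basis is unique for a fixed ordering).
Buchberger on the first generating set:
f_1 = -3v - 3w, LT = v.
f_2 = \tfrac{8}{5}uv + 6u + 3v + \tfrac{23}{5}, LT = uv.

S(f_1,f_2): lcm = uv. S = uw - \tfrac{15}{4}u - \tfrac{15}{8}v - \tfrac{23}{8}.
  leading term uw: no divisor's leading term divides it; move uw to the remainder.
  leading term u: no divisor's leading term divides it; move -\tfrac{15}{4}u to the remainder.
  leading term v: subtract (\tfrac{5}{8})·f_1 from -\tfrac{15}{8}v - \tfrac{23}{8} → \tfrac{15}{8}w - \tfrac{23}{8}
  leading term w: no divisor's leading term divides it; move \tfrac{15}{8}w to the remainder.
  leading term 1: no divisor's leading term divides it; move -\tfrac{23}{8} to the remainder.
  remainder uw - \tfrac{15}{4}u + \tfrac{15}{8}w - \tfrac{23}{8} ≠ 0; add g_3 = uw - \tfrac{15}{4}u + \tfrac{15}{8}w - \tfrac{23}{8} to the basis.

The other S-polynomials (S(f_1,g_3), S(f_2,g_3)) all reduce to 0 modulo the current basis, so we have a Gröbner basis.
Inter-reduce: drop elements whose leading term is divisible by another's, tail-reduce, and make monic.
Reduced Gröbner basis: {uw - \tfrac{15}{4}u + \tfrac{15}{8}w - \tfrac{23}{8}, v + w}.

Buchberger on the second generating set:
h_1 = -\tfrac{16}{5}uv - 12u + 3v + 9w - \tfrac{46}{5}, LT = uv.
h_2 = \tfrac{24}{5}uv + 18u - 12v - 21w + \tfrac{69}{5}, LT = uv.

S(h_1,h_2): lcm = uv. S = \tfrac{25}{16}v + \tfrac{25}{16}w.
  leading term v: no divisor's leading term divides it; move \tfrac{25}{16}v to the remainder.
  leading term w: no divisor's leading term divides it; move \tfrac{25}{16}w to the remainder.
  remainder \tfrac{25}{16}v + \tfrac{25}{16}w ≠ 0; add k_3 = \tfrac{25}{16}v + \tfrac{25}{16}w to the basis.

S(h_1,k_3): lcm = uv. S = -uw + \tfrac{15}{4}u - \tfrac{15}{16}v - \tfrac{45}{16}w + \tfrac{23}{8}.
  leading term uw: no divisor's leading term divides it; move -uw to the remainder.
  leading term u: no divisor's leading term divides it; move \tfrac{15}{4}u to the remainder.
  leading term v: subtract (-\tfrac{3}{5})·k_3 from -\tfrac{15}{16}v - \tfrac{45}{16}w + \tfrac{23}{8} → -\tfrac{15}{8}w + \tfrac{23}{8}
  leading term w: no divisor's leading term divides it; move -\tfrac{15}{8}w to the remainder.
  leading term 1: no divisor's leading term divides it; move \tfrac{23}{8} to the remainder.
  remainder -uw + \tfrac{15}{4}u - \tfrac{15}{8}w + \tfrac{23}{8} ≠ 0; add k_4 = -uw + \tfrac{15}{4}u - \tfrac{15}{8}w + \tfrac{23}{8} to the basis.

The other S-polynomials (S(h_2,k_3), S(h_1,k_4), S(h_2,k_4), S(k_3,k_4)) all reduce to 0 modulo the current basis, so we have a Gröbner basis.
Inter-reduce: drop elements whose leading term is divisible by another's, tail-reduce, and make monic.
Reduced Gröbner basis: {uw - \tfrac{15}{4}u + \tfrac{15}{8}w - \tfrac{23}{8}, v + w}.

The two bases agree; hence the ideals are identical.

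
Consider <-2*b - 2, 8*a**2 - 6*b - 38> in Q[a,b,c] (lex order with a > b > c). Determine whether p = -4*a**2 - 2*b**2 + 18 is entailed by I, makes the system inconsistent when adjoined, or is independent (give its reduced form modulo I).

-4*a**2 - 2*b**2 + 18 lies in I (it reduces to 0).

First compute the reduced Gröbner basis of I by Buchberger's algorithm.
f_1 = -2*b - 2, LT = b.
f_2 = 8*a**2 - 6*b - 38, LT = a**2.

S(f_1,f_2): leading monomials are coprime, so the S-polynomial reduces to 0 (Buchberger's first criterion).
Every S-polynomial of the final basis reduces to 0, so we have a Gröbner basis.
Inter-reduce: drop elements whose leading term is divisible by another's, tail-reduce, and make monic.
Reduced Gröbner basis: {a**2 - 4, b + 1}.
Label its elements g_1 = a**2 - 4, g_2 = b + 1.

Reduce p = -4*a**2 - 2*b**2 + 18 modulo G:
  leading term a**2: subtract (-4)·g_1 from -4*a**2 - 2*b**2 + 18 → -2*b**2 + 2
  leading term b**2: subtract (-2*b)·g_2 from -2*b**2 + 2 → 2*b + 2
  leading term b: subtract (2)·g_2 from 2*b + 2 → 0
  normal form = 0.
Since the normal form is 0, p ∈ I.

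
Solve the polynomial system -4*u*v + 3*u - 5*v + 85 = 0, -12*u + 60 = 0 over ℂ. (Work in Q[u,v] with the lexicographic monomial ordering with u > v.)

Compute a lex Gröbner basis by Buchberger's algorithm.
f_1 = -4*u*v + 3*u - 5*v + 85, LT = u*v.
f_2 = -12*u + 60, LT = u.

S(f_1,f_2): lcm = u*v. S = -3/4*u + 25/4*v - 85/4.
  leading term u: subtract (1/16)·f_2 from -3/4*u + 25/4*v - 85/4 → 25/4*v - 25
  leading term v: no divisor's leading term divides it; move 25/4*v to the remainder.
  leading term 1: no divisor's leading term divides it; move -25 to the remainder.
  remainder 25/4*v - 25 ≠ 0; add h_3 = 25/4*v - 25 to the basis.

The other S-polynomials (S(f_1,h_3), S(f_2,h_3)) all reduce to 0 modulo the current basis, so we have a Gröbner basis.
Inter-reduce: drop elements whose leading term is divisible by another's, tail-reduce, and make monic.
Reduced Gröbner basis: {u - 5, v - 4}.

The lex basis is triangular: the last element involves only v. Solving v - 4 = 0 gives v ∈ {4}; substituting each value into the earlier elements determines the remaining variables.
  v = 4: the earlier basis element becomes u - 5 = 0, giving u = 5 — point (5, 4).
This is the nonlinear analogue of row-reducing a linear system.

{(5, 4)}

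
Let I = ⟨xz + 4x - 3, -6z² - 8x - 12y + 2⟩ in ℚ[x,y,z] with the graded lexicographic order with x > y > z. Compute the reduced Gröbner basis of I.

This is the nonlinear analogue of row-reducing a linear system.

f_1 = xz + 4x - 3, LT = xz.
f_2 = -6z² - 8x - 12y + 2, LT = z².

S(f_1,f_2): lcm = xz². S = -4/3x² - 2xy + 4xz + ⅓x - 3z.
  leading term x²: no divisor's leading term divides it; move -4/3x² to the remainder.
  leading term xy: no divisor's leading term divides it; move -2xy to the remainder.
  leading term xz: subtract (4)·f_1 from 4xz + ⅓x - 3z → -47/3x - 3z + 12
  leading term x: no divisor's leading term divides it; move -47/3x to the remainder.
  leading term z: no divisor's leading term divides it; move -3z to the remainder.
  leading term 1: no divisor's leading term divides it; move 12 to the remainder.
  remainder -4/3x² - 2xy - 47/3x - 3z + 12 ≠ 0; add g_3 = -4/3x² - 2xy - 47/3x - 3z + 12 to the basis.

S(f_1,g_3): lcm = x²z. S = -3/2xyz + 4x² - 47/4xz - 9/4z² - 3x + 9z.
  leading term xyz: subtract (-3/2y)·f_1 from -3/2xyz + 4x² - 47/4xz - 9/4z² - 3x + 9z → 4x² + 6xy - 47/4xz - 9/4z² - 3x - 9/2y + 9z
  leading term x²: subtract (-3)·g_3 from 4x² + 6xy - 47/4xz - 9/4z² - 3x - 9/2y + 9z → -47/4xz - 9/4z² - 50x - 9/2y + 36
  leading term xz: subtract (-47/4)·f_1 from -47/4xz - 9/4z² - 50x - 9/2y + 36 → -9/4z² - 3x - 9/2y + ¾
  leading term z²: subtract (⅜)·f_2 from -9/4z² - 3x - 9/2y + ¾ → 0
  remainder 0.

S(f_2,g_3): leading monomials are coprime, so the S-polynomial reduces to 0 (Buchberger's first criterion).
Every S-polynomial of the final basis reduces to 0, so we have a Gröbner basis.

G = {x² + 3/2xy + 47/4x + 9/4z - 9, xz + 4x - 3, z² + 4/3x + 2y - ⅓}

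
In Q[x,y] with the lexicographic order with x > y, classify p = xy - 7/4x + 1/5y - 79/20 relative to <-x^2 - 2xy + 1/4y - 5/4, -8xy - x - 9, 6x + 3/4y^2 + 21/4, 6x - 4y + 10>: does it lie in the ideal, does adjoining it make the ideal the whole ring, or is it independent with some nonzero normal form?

First compute the reduced Gröbner basis of I by Buchberger's algorithm.
f_1 = -x^2 - 2xy + 1/4y - 5/4, LT = x^2.
f_2 = -8xy - x - 9, LT = xy.
f_3 = 6x + 3/4y^2 + 21/4, LT = x.
f_4 = 6x - 4y + 10, LT = x.

S(f_1,f_2): lcm = x^2y. S = -1/8x^2 + 2xy^2 - 9/8x - 1/4y^2 + 5/4y.
  reduce S modulo (f_1, f_2, f_3, f_4):
  remainder -7/64y^2 - 33/32y + 73/64 ≠ 0; add h_5 = -7/64y^2 - 33/32y + 73/64 to the basis.

S(f_1,f_3): lcm = x^2. S = -1/8xy^2 + 2xy - 7/8x - 1/4y + 5/4.
  reduce S modulo (f_1, f_2, f_3, f_4, h_5):
  remainder -20609/14336y + 20609/14336 ≠ 0; add h_6 = -20609/14336y + 20609/14336 to the basis.

The other S-polynomials (S(f_1,f_4), S(f_2,f_3), S(f_2,f_4), S(f_3,f_4), S(f_1,h_5), S(f_2,h_5), S(f_3,h_5), S(f_4,h_5), S(f_1,h_6), S(f_2,h_6), S(f_3,h_6), S(f_4,h_6), S(h_5,h_6)) all reduce to 0 modulo the current basis, so we have a Gröbner basis.
Inter-reduce: drop elements whose leading term is divisible by another's, tail-reduce, and make monic.
Reduced Gröbner basis: {x + 1, y - 1}.
Label its elements g_1 = x + 1, g_2 = y - 1.

Reduce p = xy - 7/4x + 1/5y - 79/20 modulo G:
  leading term xy: subtract (y)·g_1 from xy - 7/4x + 1/5y - 79/20 → -7/4x - 4/5y - 79/20
  leading term x: subtract (-7/4)·g_1 from -7/4x - 4/5y - 79/20 → -4/5y - 11/5
  leading term y: subtract (-4/5)·g_2 from -4/5y - 11/5 → -3
  leading term 1: no divisor's leading term divides it; move -3 to the remainder.
  normal form = -3.
The normal form is nonzero, so p ∉ I. Since p minus its normal form lies in I, I + (p) = I + (r) where r = -3; decide whether this ideal is the whole ring.
Here r = -3 is a nonzero constant, hence a unit: 1 ∈ I + (p), the Gröbner basis of I + (p) is {1}, and the enlarged system has no common solution — adjoining p is inconsistent.

Adjoining xy - 7/4x + 1/5y - 79/20 makes the ideal the whole ring: the system is inconsistent.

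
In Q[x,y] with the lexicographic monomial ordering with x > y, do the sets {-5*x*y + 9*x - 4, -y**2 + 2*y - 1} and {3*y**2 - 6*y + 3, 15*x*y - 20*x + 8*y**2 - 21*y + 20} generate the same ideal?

Since reduced Gröbner bases are canonical representatives of ideals under a given ordering, it suffices to compute and compare them.
Buchberger on the first generating set:
f_1 = -5*x*y + 9*x - 4, LT = x*y.
f_2 = -y**2 + 2*y - 1, LT = y**2.

S(f_1,f_2): lcm = x*y**2. S = 1/5*x*y - x + 4/5*y.
  reduce S modulo (f_1, f_2):
  remainder -16/25*x + 4/5*y - 4/25 ≠ 0; add g_3 = -16/25*x + 4/5*y - 4/25 to the basis.

The other S-polynomials (S(f_1,g_3), S(f_2,g_3)) all reduce to 0 modulo the current basis, so we have a Gröbner basis.
Inter-reduce: drop elements whose leading term is divisible by another's, tail-reduce, and make monic.
Reduced Gröbner basis: {x - 5/4*y + 1/4, y**2 - 2*y + 1}.

Buchberger on the second generating set:
h_1 = 3*y**2 - 6*y + 3, LT = y**2.
h_2 = 15*x*y - 20*x + 8*y**2 - 21*y + 20, LT = x*y.

S(h_1,h_2): lcm = x*y**2. S = -2/3*x*y + x - 8/15*y**3 + 7/5*y**2 - 4/3*y.
  reduce S modulo (h_1, h_2):
  remainder 1/9*x - 16/45*y + 1/5 ≠ 0; add k_3 = 1/9*x - 16/45*y + 1/5 to the basis.

The other S-polynomials (S(h_1,k_3), S(h_2,k_3)) all reduce to 0 modulo the current basis, so we have a Gröbner basis.
Inter-reduce: drop elements whose leading term is divisible by another's, tail-reduce, and make monic.
Reduced Gröbner basis: {x - 16/5*y + 9/5, y**2 - 2*y + 1}.

These differ, so the ideals are not equal.
The same test decides containment: I ⊆ J iff every generator of I reduces to 0 modulo a Gröbner basis of J.

No, the ideals differ.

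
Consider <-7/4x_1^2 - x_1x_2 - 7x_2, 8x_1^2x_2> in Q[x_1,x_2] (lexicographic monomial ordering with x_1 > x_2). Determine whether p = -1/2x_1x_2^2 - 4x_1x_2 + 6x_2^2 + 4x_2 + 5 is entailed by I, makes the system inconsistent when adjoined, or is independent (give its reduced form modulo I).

Adjoining -1/2x_1x_2^2 - 4x_1x_2 + 6x_2^2 + 4x_2 + 5 makes the ideal the whole ring: the system is inconsistent.

First compute the reduced Gröbner basis of I by Buchberger's algorithm.
f_1 = -7/4x_1^2 - x_1x_2 - 7x_2, LT = x_1^2.
f_2 = 8x_1^2x_2, LT = x_1^2x_2.

S(f_1,f_2): lcm = x_1^2x_2. S = 4/7x_1x_2^2 + 4x_2^2.
  leading term x_1x_2^2: no divisor's leading term divides it; move 4/7x_1x_2^2 to the remainder.
  leading term x_2^2: no divisor's leading term divides it; move 4x_2^2 to the remainder.
  remainder 4/7x_1x_2^2 + 4x_2^2 ≠ 0; add h_3 = 4/7x_1x_2^2 + 4x_2^2 to the basis.

S(f_1,h_3): lcm = x_1^2x_2^2. S = 4/7x_1x_2^3 - 7x_1x_2^2 + 4x_2^3.
  leading term x_1x_2^3: subtract (x_2)·h_3 from 4/7x_1x_2^3 - 7x_1x_2^2 + 4x_2^3 → -7x_1x_2^2
  leading term x_1x_2^2: subtract (-49/4)·h_3 from -7x_1x_2^2 → 49x_2^2
  leading term x_2^2: no divisor's leading term divides it; move 49x_2^2 to the remainder.
  remainder 49x_2^2 ≠ 0; add h_4 = 49x_2^2 to the basis.

The other S-polynomials (S(f_2,h_3), S(f_1,h_4), S(f_2,h_4), S(h_3,h_4)) all reduce to 0 modulo the current basis, so we have a Gröbner basis.
Inter-reduce: drop elements whose leading term is divisible by another's, tail-reduce, and make monic.
Reduced Gröbner basis: {x_1^2 + 4/7x_1x_2 + 4x_2, x_2^2}.
Label its elements g_1 = x_1^2 + 4/7x_1x_2 + 4x_2, g_2 = x_2^2.

Reduce p = -1/2x_1x_2^2 - 4x_1x_2 + 6x_2^2 + 4x_2 + 5 modulo G:
  leading term x_1x_2^2: subtract (-1/2x_1)·g_2 from -1/2x_1x_2^2 - 4x_1x_2 + 6x_2^2 + 4x_2 + 5 → -4x_1x_2 + 6x_2^2 + 4x_2 + 5
  leading term x_1x_2: no divisor's leading term divides it; move -4x_1x_2 to the remainder.
  leading term x_2^2: subtract (6)·g_2 from 6x_2^2 + 4x_2 + 5 → 4x_2 + 5
  leading term x_2: no divisor's leading term divides it; move 4x_2 to the remainder.
  leading term 1: no divisor's leading term divides it; move 5 to the remainder.
  normal form = -4x_1x_2 + 4x_2 + 5.
The normal form is nonzero, so p ∉ I. Since p minus its normal form lies in I, I + (p) = I + (r) where r = -4x_1x_2 + 4x_2 + 5; decide whether this ideal is the whole ring.
Run Buchberger on G together with r (pairs among the g_i already reduce to 0 since G is a Gröbner basis):
g_1 = x_1^2 + 4/7x_1x_2 + 4x_2, LT = x_1^2.
g_2 = x_2^2, LT = x_2^2.
r = -4x_1x_2 + 4x_2 + 5, LT = x_1x_2.

S(g_1,r): lcm = x_1^2x_2. S = 4/7x_1x_2^2 + x_1x_2 + 5/4x_1 + 4x_2^2.
  leading term x_1x_2^2: subtract (4/7x_1)·g_2 from 4/7x_1x_2^2 + x_1x_2 + 5/4x_1 + 4x_2^2 → x_1x_2 + 5/4x_1 + 4x_2^2
  leading term x_1x_2: subtract (-1/4)·r from x_1x_2 + 5/4x_1 + 4x_2^2 → 5/4x_1 + 4x_2^2 + x_2 + 5/4
  leading term x_1: no divisor's leading term divides it; move 5/4x_1 to the remainder.
  leading term x_2^2: subtract (4)·g_2 from 4x_2^2 + x_2 + 5/4 → x_2 + 5/4
  leading term x_2: no divisor's leading term divides it; move x_2 to the remainder.
  leading term 1: no divisor's leading term divides it; move 5/4 to the remainder.
  remainder 5/4x_1 + x_2 + 5/4 ≠ 0; add m_4 = 5/4x_1 + x_2 + 5/4 to the basis.

S(g_2,r): lcm = x_1x_2^2. S = x_2^2 + 5/4x_2.
  leading term x_2^2: subtract (1)·g_2 from x_2^2 + 5/4x_2 → 5/4x_2
  leading term x_2: no divisor's leading term divides it; move 5/4x_2 to the remainder.
  remainder 5/4x_2 ≠ 0; add m_5 = 5/4x_2 to the basis.

S(g_1,m_4): lcm = x_1^2. S = -8/35x_1x_2 - x_1 + 4x_2.
  leading term x_1x_2: subtract (2/35)·r from -8/35x_1x_2 - x_1 + 4x_2 → -x_1 + 132/35x_2 - 2/7
  leading term x_1: subtract (-4/5)·m_4 from -x_1 + 132/35x_2 - 2/7 → 32/7x_2 + 5/7
  leading term x_2: subtract (128/35)·m_5 from 32/7x_2 + 5/7 → 5/7
  leading term 1: no divisor's leading term divides it; move 5/7 to the remainder.
  remainder 5/7 ≠ 0; add m_6 = 5/7 to the basis.

The other S-polynomials (S(g_1,g_2), S(g_2,m_4), S(r,m_4), S(g_1,m_5), S(g_2,m_5), S(r,m_5), S(m_4,m_5), S(g_1,m_6), S(g_2,m_6), S(r,m_6), S(m_4,m_6), S(m_5,m_6)) all reduce to 0 modulo the current basis, so we have a Gröbner basis.
Inter-reduce: drop elements whose leading term is divisible by another's, tail-reduce, and make monic.
Reduced Gröbner basis: {1}.
The reduced Gröbner basis of I + (p) is {1}: the ideal is the whole ring, so the enlarged system has no common solution — adjoining p is inconsistent.

The remainder on division by a Gröbner basis is unique — it is the normal form.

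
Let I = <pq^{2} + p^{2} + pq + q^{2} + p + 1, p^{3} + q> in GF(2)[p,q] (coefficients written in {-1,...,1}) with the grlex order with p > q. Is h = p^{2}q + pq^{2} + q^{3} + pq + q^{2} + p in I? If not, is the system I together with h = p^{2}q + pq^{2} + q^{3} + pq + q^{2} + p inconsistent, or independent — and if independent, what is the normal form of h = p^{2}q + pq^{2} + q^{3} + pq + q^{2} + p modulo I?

p^{2}q + pq^{2} + q^{3} + pq + q^{2} + p lies in I (it reduces to 0).

First compute the reduced Gröbner basis of I by Buchberger's algorithm.
f_1 = pq^{2} + p^{2} + pq + q^{2} + p + 1, LT = pq^{2}.
f_2 = p^{3} + q, LT = p^{3}.

S(f_1,f_2): lcm = p^{3}q^{2}. S = p^{4} + p^{3}q + p^{2}q^{2} + p^{3} + q^{3} + p^{2}.
  reduce S modulo (f_1, f_2):
  remainder p^{2}q + q^{3} + p^{2} + 1 ≠ 0; add k_3 = p^{2}q + q^{3} + p^{2} + 1 to the basis.

S(f_1,k_3): lcm = p^{2}q^{2}. S = q^{4} + p^{3} + pq^{2} + p^{2} + p + q.
  reduce S modulo (f_1, f_2, k_3):
  remainder q^{4} + pq + q^{2} + 1 ≠ 0; add k_4 = q^{4} + pq + q^{2} + 1 to the basis.

The other S-polynomials (S(f_2,k_3), S(f_1,k_4), S(f_2,k_4), S(k_3,k_4)) all reduce to 0 modulo the current basis, so we have a Gröbner basis.
Inter-reduce: drop elements whose leading term is divisible by another's, tail-reduce, and make monic.
Reduced Gröbner basis: {q^{4} + pq + q^{2} + 1, p^{3} + q, p^{2}q + q^{3} + p^{2} + 1, pq^{2} + p^{2} + pq + q^{2} + p + 1}.
Label its elements g_1 = q^{4} + pq + q^{2} + 1, g_2 = p^{3} + q, g_3 = p^{2}q + q^{3} + p^{2} + 1, g_4 = pq^{2} + p^{2} + pq + q^{2} + p + 1.

Reduce h = p^{2}q + pq^{2} + q^{3} + pq + q^{2} + p modulo G:
  leading term p^{2}q: subtract (1)·g_3 from p^{2}q + pq^{2} + q^{3} + pq + q^{2} + p → pq^{2} + p^{2} + pq + q^{2} + p + 1
  leading term pq^{2}: subtract (1)·g_4 from pq^{2} + p^{2} + pq + q^{2} + p + 1 → 0
  normal form = 0.
Since the normal form is 0, h ∈ I.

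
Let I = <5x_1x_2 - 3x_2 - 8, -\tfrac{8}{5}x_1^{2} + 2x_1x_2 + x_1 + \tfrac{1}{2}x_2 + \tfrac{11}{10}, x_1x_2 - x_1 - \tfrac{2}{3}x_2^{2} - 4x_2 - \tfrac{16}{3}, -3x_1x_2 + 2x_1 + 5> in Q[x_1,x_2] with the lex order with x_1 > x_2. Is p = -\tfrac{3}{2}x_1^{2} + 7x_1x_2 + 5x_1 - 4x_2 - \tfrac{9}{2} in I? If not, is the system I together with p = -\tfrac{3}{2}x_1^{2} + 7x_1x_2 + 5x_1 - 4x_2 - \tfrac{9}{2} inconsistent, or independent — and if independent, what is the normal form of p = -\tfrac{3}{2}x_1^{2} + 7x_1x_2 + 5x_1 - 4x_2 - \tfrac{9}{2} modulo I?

-\tfrac{3}{2}x_1^{2} + 7x_1x_2 + 5x_1 - 4x_2 - \tfrac{9}{2} lies in I (it reduces to 0).

First compute the reduced Gröbner basis of I by Buchberger's algorithm.
f_1 = 5x_1x_2 - 3x_2 - 8, LT = x_1x_2.
f_2 = -\tfrac{8}{5}x_1^{2} + 2x_1x_2 + x_1 + \tfrac{1}{2}x_2 + \tfrac{11}{10}, LT = x_1^{2}.
f_3 = x_1x_2 - x_1 - \tfrac{2}{3}x_2^{2} - 4x_2 - \tfrac{16}{3}, LT = x_1x_2.
f_4 = -3x_1x_2 + 2x_1 + 5, LT = x_1x_2.

S(f_1,f_2): lcm = x_1^{2}x_2. S = \tfrac{5}{4}x_1x_2^{2} + \tfrac{1}{40}x_1x_2 - \tfrac{8}{5}x_1 + \tfrac{5}{16}x_2^{2} + \tfrac{11}{16}x_2.
  leading term x_1x_2^{2}: subtract (\tfrac{1}{4}x_2)·f_1 from \tfrac{5}{4}x_1x_2^{2} + \tfrac{1}{40}x_1x_2 - \tfrac{8}{5}x_1 + \tfrac{5}{16}x_2^{2} + \tfrac{11}{16}x_2 → \tfrac{1}{40}x_1x_2 - \tfrac{8}{5}x_1 + \tfrac{17}{16}x_2^{2} + \tfrac{43}{16}x_2
  leading term x_1x_2: subtract (\tfrac{1}{200})·f_1 from \tfrac{1}{40}x_1x_2 - \tfrac{8}{5}x_1 + \tfrac{17}{16}x_2^{2} + \tfrac{43}{16}x_2 → -\tfrac{8}{5}x_1 + \tfrac{17}{16}x_2^{2} + \tfrac{1081}{400}x_2 + \tfrac{1}{25}
  leading term x_1: no divisor's leading term divides it; move -\tfrac{8}{5}x_1 to the remainder.
  leading term x_2^{2}: no divisor's leading term divides it; move \tfrac{17}{16}x_2^{2} to the remainder.
  leading term x_2: no divisor's leading term divides it; move \tfrac{1081}{400}x_2 to the remainder.
  leading term 1: no divisor's leading term divides it; move \tfrac{1}{25} to the remainder.
  remainder -\tfrac{8}{5}x_1 + \tfrac{17}{16}x_2^{2} + \tfrac{1081}{400}x_2 + \tfrac{1}{25} ≠ 0; add h_5 = -\tfrac{8}{5}x_1 + \tfrac{17}{16}x_2^{2} + \tfrac{1081}{400}x_2 + \tfrac{1}{25} to the basis.

S(f_1,f_3): lcm = x_1x_2. S = x_1 + \tfrac{2}{3}x_2^{2} + \tfrac{17}{5}x_2 + \tfrac{56}{15}.
  leading term x_1: subtract (-\tfrac{5}{8})·h_5 from x_1 + \tfrac{2}{3}x_2^{2} + \tfrac{17}{5}x_2 + \tfrac{56}{15} → \tfrac{511}{384}x_2^{2} + \tfrac{3257}{640}x_2 + \tfrac{451}{120}
  leading term x_2^{2}: no divisor's leading term divides it; move \tfrac{511}{384}x_2^{2} to the remainder.
  leading term x_2: no divisor's leading term divides it; move \tfrac{3257}{640}x_2 to the remainder.
  leading term 1: no divisor's leading term divides it; move \tfrac{451}{120} to the remainder.
  remainder \tfrac{511}{384}x_2^{2} + \tfrac{3257}{640}x_2 + \tfrac{451}{120} ≠ 0; add h_6 = \tfrac{511}{384}x_2^{2} + \tfrac{3257}{640}x_2 + \tfrac{451}{120} to the basis.

S(f_1,f_4): lcm = x_1x_2. S = \tfrac{2}{3}x_1 - \tfrac{3}{5}x_2 + \tfrac{1}{15}.
  leading term x_1: subtract (-\tfrac{5}{12})·h_5 from \tfrac{2}{3}x_1 - \tfrac{3}{5}x_2 + \tfrac{1}{15} → \tfrac{85}{192}x_2^{2} + \tfrac{101}{192}x_2 + \tfrac{1}{12}
  leading term x_2^{2}: subtract (\tfrac{170}{511})·h_6 from \tfrac{85}{192}x_2^{2} + \tfrac{101}{192}x_2 + \tfrac{1}{12} → -\tfrac{1789}{1533}x_2 - \tfrac{1789}{1533}
  leading term x_2: no divisor's leading term divides it; move -\tfrac{1789}{1533}x_2 to the remainder.
  leading term 1: no divisor's leading term divides it; move -\tfrac{1789}{1533} to the remainder.
  remainder -\tfrac{1789}{1533}x_2 - \tfrac{1789}{1533} ≠ 0; add h_7 = -\tfrac{1789}{1533}x_2 - \tfrac{1789}{1533} to the basis.

The other S-polynomials (S(f_2,f_3), S(f_2,f_4), S(f_3,f_4), S(f_1,h_5), S(f_2,h_5), S(f_3,h_5), S(f_4,h_5), S(f_1,h_6), S(f_2,h_6), S(f_3,h_6), S(f_4,h_6), S(h_5,h_6), S(f_1,h_7), S(f_2,h_7), S(f_3,h_7), S(f_4,h_7), S(h_5,h_7), S(h_6,h_7)) all reduce to 0 modulo the current basis, so we have a Gröbner basis.
Inter-reduce: drop elements whose leading term is divisible by another's, tail-reduce, and make monic.
Reduced Gröbner basis: {x_1 + 1, x_2 + 1}.
Label its elements g_1 = x_1 + 1, g_2 = x_2 + 1.

Reduce p = -\tfrac{3}{2}x_1^{2} + 7x_1x_2 + 5x_1 - 4x_2 - \tfrac{9}{2} modulo G:
  leading term x_1^{2}: subtract (-\tfrac{3}{2}x_1)·g_1 from -\tfrac{3}{2}x_1^{2} + 7x_1x_2 + 5x_1 - 4x_2 - \tfrac{9}{2} → 7x_1x_2 + \tfrac{13}{2}x_1 - 4x_2 - \tfrac{9}{2}
  leading term x_1x_2: subtract (7x_2)·g_1 from 7x_1x_2 + \tfrac{13}{2}x_1 - 4x_2 - \tfrac{9}{2} → \tfrac{13}{2}x_1 - 11x_2 - \tfrac{9}{2}
  leading term x_1: subtract (\tfrac{13}{2})·g_1 from \tfrac{13}{2}x_1 - 11x_2 - \tfrac{9}{2} → -11x_2 - 11
  leading term x_2: subtract (-11)·g_2 from -11x_2 - 11 → 0
  normal form = 0.
Since the normal form is 0, p ∈ I.

Ideal membership is decidable via reduction modulo a Gröbner basis.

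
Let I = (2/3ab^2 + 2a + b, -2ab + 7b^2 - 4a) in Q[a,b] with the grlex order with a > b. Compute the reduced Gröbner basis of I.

f_1 = 2/3ab^2 + 2a + b, LT = ab^2.
f_2 = -2ab + 7b^2 - 4a, LT = ab.

S(f_1,f_2): lcm = ab^2. S = 7/2b^3 - 2ab + 3a + 3/2b.
  reduce S modulo (f_1, f_2):
  remainder 7/2b^3 - 7b^2 + 7a + 3/2b ≠ 0; add g_3 = 7/2b^3 - 7b^2 + 7a + 3/2b to the basis.

S(f_1,g_3): lcm = ab^3. S = 2ab^2 - 2a^2 + 18/7ab + 3/2b^2.
  reduce S modulo (f_1, f_2, g_3):
  remainder -2a^2 + 21/2b^2 - 78/7a - 3b ≠ 0; add g_4 = -2a^2 + 21/2b^2 - 78/7a - 3b to the basis.

The other S-polynomials (S(f_2,g_3), S(f_1,g_4), S(f_2,g_4), S(g_3,g_4)) all reduce to 0 modulo the current basis, so we have a Gröbner basis.
Inter-reduce: drop elements whose leading term is divisible by another's, tail-reduce, and make monic.

G = {b^3 - 2b^2 + 2a + 3/7b, a^2 - 21/4b^2 + 39/7a + 3/2b, ab - 7/2b^2 + 2a}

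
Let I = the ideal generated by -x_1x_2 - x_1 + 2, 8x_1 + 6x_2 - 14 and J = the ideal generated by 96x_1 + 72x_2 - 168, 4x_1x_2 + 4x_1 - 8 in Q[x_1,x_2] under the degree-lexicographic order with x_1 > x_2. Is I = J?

Two ideals are equal iff their reduced Gröbner bases coincide (the reduced basis is unique for a fixed ordering).
Buchberger on the first generating set:
f_1 = -x_1x_2 - x_1 + 2, LT = x_1x_2.
f_2 = 8x_1 + 6x_2 - 14, LT = x_1.

S(f_1,f_2): lcm = x_1x_2. S = -\tfrac{3}{4}x_2^{2} + x_1 + \tfrac{7}{4}x_2 - 2.
  leading term x_2^{2}: no divisor's leading term divides it; move -\tfrac{3}{4}x_2^{2} to the remainder.
  leading term x_1: subtract (\tfrac{1}{8})·f_2 from x_1 + \tfrac{7}{4}x_2 - 2 → x_2 - \tfrac{1}{4}
  leading term x_2: no divisor's leading term divides it; move x_2 to the remainder.
  leading term 1: no divisor's leading term divides it; move -\tfrac{1}{4} to the remainder.
  remainder -\tfrac{3}{4}x_2^{2} + x_2 - \tfrac{1}{4} ≠ 0; add g_3 = -\tfrac{3}{4}x_2^{2} + x_2 - \tfrac{1}{4} to the basis.

The other S-polynomials (S(f_1,g_3), S(f_2,g_3)) all reduce to 0 modulo the current basis, so we have a Gröbner basis.
Inter-reduce: drop elements whose leading term is divisible by another's, tail-reduce, and make monic.
Reduced Gröbner basis: {x_2^{2} - \tfrac{4}{3}x_2 + \tfrac{1}{3}, x_1 + \tfrac{3}{4}x_2 - \tfrac{7}{4}}.

Buchberger on the second generating set:
h_1 = 96x_1 + 72x_2 - 168, LT = x_1.
h_2 = 4x_1x_2 + 4x_1 - 8, LT = x_1x_2.

S(h_1,h_2): lcm = x_1x_2. S = \tfrac{3}{4}x_2^{2} - x_1 - \tfrac{7}{4}x_2 + 2.
  leading term x_2^{2}: no divisor's leading term divides it; move \tfrac{3}{4}x_2^{2} to the remainder.
  leading term x_1: subtract (-\tfrac{1}{96})·h_1 from -x_1 - \tfrac{7}{4}x_2 + 2 → -x_2 + \tfrac{1}{4}
  leading term x_2: no divisor's leading term divides it; move -x_2 to the remainder.
  leading term 1: no divisor's leading term divides it; move \tfrac{1}{4} to the remainder.
  remainder \tfrac{3}{4}x_2^{2} - x_2 + \tfrac{1}{4} ≠ 0; add k_3 = \tfrac{3}{4}x_2^{2} - x_2 + \tfrac{1}{4} to the basis.

The other S-polynomials (S(h_1,k_3), S(h_2,k_3)) all reduce to 0 modulo the current basis, so we have a Gröbner basis.
Inter-reduce: drop elements whose leading term is divisible by another's, tail-reduce, and make monic.
Reduced Gröbner basis: {x_2^{2} - \tfrac{4}{3}x_2 + \tfrac{1}{3}, x_1 + \tfrac{3}{4}x_2 - \tfrac{7}{4}}.

These coincide, so the ideals are equal.

Yes, the ideals are equal.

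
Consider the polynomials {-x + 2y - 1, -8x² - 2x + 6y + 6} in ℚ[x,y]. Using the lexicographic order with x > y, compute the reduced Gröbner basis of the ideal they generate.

f_1 = -x + 2y - 1, LT = x.
f_2 = -8x² - 2x + 6y + 6, LT = x².

S(f_1,f_2): lcm = x². S = -2xy + ¾x + ¾y + ¾.
  leading term xy: subtract (2y)·f_1 from -2xy + ¾x + ¾y + ¾ → ¾x - 4y² + 11/4y + ¾
  leading term x: subtract (-¾)·f_1 from ¾x - 4y² + 11/4y + ¾ → -4y² + 17/4y
  leading term y²: no divisor's leading term divides it; move -4y² to the remainder.
  leading term y: no divisor's leading term divides it; move 17/4y to the remainder.
  remainder -4y² + 17/4y ≠ 0; add g_3 = -4y² + 17/4y to the basis.

S(f_1,g_3): leading monomials are coprime, so the S-polynomial reduces to 0 (Buchberger's first criterion).
S(f_2,g_3): leading monomials are coprime, so the S-polynomial reduces to 0 (Buchberger's first criterion).
Every S-polynomial of the final basis reduces to 0, so we have a Gröbner basis.
Inter-reduce: drop elements whose leading term is divisible by another's, tail-reduce, and make monic.

G = {x - 2y + 1, y² - 17/16y}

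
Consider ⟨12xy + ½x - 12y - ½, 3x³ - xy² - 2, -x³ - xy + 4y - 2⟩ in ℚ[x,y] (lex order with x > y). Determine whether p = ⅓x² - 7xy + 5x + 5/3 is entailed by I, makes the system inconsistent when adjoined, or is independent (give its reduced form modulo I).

⅓x² - 7xy + 5x + 5/3 lies in I (it reduces to 0).

First compute the reduced Gröbner basis of I by Buchberger's algorithm.
f_1 = 12xy + ½x - 12y - ½, LT = xy.
f_2 = 3x³ - xy² - 2, LT = x³.
f_3 = -x³ - xy + 4y - 2, LT = x³.

S(f_1,f_2): lcm = x³y. S = 1/24x³ - x²y - 1/24x² + ⅓xy³ + ⅔y.
  reduce S modulo (f_1, f_2, f_3):
  remainder ⅓y³ + 1/72y² - ⅓y - 1/72 ≠ 0; add h_4 = ⅓y³ + 1/72y² - ⅓y - 1/72 to the basis.

S(f_1,f_3): lcm = x³y. S = 1/24x³ - x²y - 1/24x² - xy² + 4y² - 2y.
  reduce S modulo (f_1, f_2, f_3, h_4):
  remainder -71/41472x + 217/72y² - 3y - 505/41472 ≠ 0; add h_5 = -71/41472x + 217/72y² - 3y - 505/41472 to the basis.

S(f_2,f_3): lcm = x³. S = -⅓xy² - xy + 4y - 8/3.
  reduce S modulo (f_1, f_2, f_3, h_4, h_5):
  remainder 72y² - 69y - 3 ≠ 0; add h_6 = 72y² - 69y - 3 to the basis.

S(f_2,h_5): lcm = x³. S = 124992/71x²y² - 124416/71x²y - 505/71x² - ⅓xy² - ⅔.
  reduce S modulo (f_1, f_2, f_3, h_4, h_5, h_6):
  remainder -112666427756/357911y + 112666427756/357911 ≠ 0; add h_7 = -112666427756/357911y + 112666427756/357911 to the basis.

The other S-polynomials (S(f_1,h_4), S(f_2,h_4), S(f_3,h_4), S(f_1,h_5), S(f_3,h_5), S(h_4,h_5), S(f_1,h_6), S(f_2,h_6), S(f_3,h_6), S(h_4,h_6), S(h_5,h_6), S(f_1,h_7), S(f_2,h_7), S(f_3,h_7), S(h_4,h_7), S(h_5,h_7), S(h_6,h_7)) all reduce to 0 modulo the current basis, so we have a Gröbner basis.
Inter-reduce: drop elements whose leading term is divisible by another's, tail-reduce, and make monic.
Reduced Gröbner basis: {x - 1, y - 1}.
Label its elements g_1 = x - 1, g_2 = y - 1.

Reduce p = ⅓x² - 7xy + 5x + 5/3 modulo G:
  leading term x²: subtract (⅓x)·g_1 from ⅓x² - 7xy + 5x + 5/3 → -7xy + 16/3x + 5/3
  leading term xy: subtract (-7y)·g_1 from -7xy + 16/3x + 5/3 → 16/3x - 7y + 5/3
  leading term x: subtract (16/3)·g_1 from 16/3x - 7y + 5/3 → -7y + 7
  leading term y: subtract (-7)·g_2 from -7y + 7 → 0
  normal form = 0.
Since the normal form is 0, p ∈ I.

Ideal membership is decidable via reduction modulo a Gröbner basis.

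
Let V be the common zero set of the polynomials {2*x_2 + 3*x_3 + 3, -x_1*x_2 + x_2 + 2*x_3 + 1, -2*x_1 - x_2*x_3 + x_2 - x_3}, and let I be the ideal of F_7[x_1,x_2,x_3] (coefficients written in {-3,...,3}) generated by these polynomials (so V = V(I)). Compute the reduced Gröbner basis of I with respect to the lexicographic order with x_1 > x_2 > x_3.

f_1 = 2*x_2 + 3*x_3 + 3, LT = x_2.
f_2 = -x_1*x_2 + x_2 + 2*x_3 + 1, LT = x_1*x_2.
f_3 = -2*x_1 - x_2*x_3 + x_2 - x_3, LT = x_1.

S(f_1,f_2): lcm = x_1*x_2. S = -2*x_1*x_3 - 2*x_1 + x_2 + 2*x_3 + 1.
  leading term x_1*x_3: subtract (x_3)·f_3 from -2*x_1*x_3 - 2*x_1 + x_2 + 2*x_3 + 1 → -2*x_1 + x_2*x_3**2 - x_2*x_3 + x_2 + x_3**2 + 2*x_3 + 1
  leading term x_1: subtract (1)·f_3 from -2*x_1 + x_2*x_3**2 - x_2*x_3 + x_2 + x_3**2 + 2*x_3 + 1 → x_2*x_3**2 + x_3**2 + 3*x_3 + 1
  leading term x_2*x_3**2: subtract (-3*x_3**2)·f_1 from x_2*x_3**2 + x_3**2 + 3*x_3 + 1 → 2*x_3**3 + 3*x_3**2 + 3*x_3 + 1
  leading term x_3**3: no divisor's leading term divides it; move 2*x_3**3 to the remainder.
  leading term x_3**2: no divisor's leading term divides it; move 3*x_3**2 to the remainder.
  leading term x_3: no divisor's leading term divides it; move 3*x_3 to the remainder.
  leading term 1: no divisor's leading term divides it; move 1 to the remainder.
  remainder 2*x_3**3 + 3*x_3**2 + 3*x_3 + 1 ≠ 0; add g_4 = 2*x_3**3 + 3*x_3**2 + 3*x_3 + 1 to the basis.

S(f_1,f_3): leading monomials are coprime, so the S-polynomial reduces to 0 (Buchberger's first criterion).
S(f_2,f_3): lcm = x_1*x_2. S = 3*x_2**2*x_3 - 3*x_2**2 + 3*x_2*x_3 - x_2 - 2*x_3 - 1.
  leading term x_2**2*x_3: subtract (-2*x_2*x_3)·f_1 from 3*x_2**2*x_3 - 3*x_2**2 + 3*x_2*x_3 - x_2 - 2*x_3 - 1 → -3*x_2**2 - x_2*x_3**2 + 2*x_2*x_3 - x_2 - 2*x_3 - 1
  leading term x_2**2: subtract (2*x_2)·f_1 from -3*x_2**2 - x_2*x_3**2 + 2*x_2*x_3 - x_2 - 2*x_3 - 1 → -x_2*x_3**2 + 3*x_2*x_3 - 2*x_3 - 1
  leading term x_2*x_3**2: subtract (3*x_3**2)·f_1 from -x_2*x_3**2 + 3*x_2*x_3 - 2*x_3 - 1 → 3*x_2*x_3 - 2*x_3**3 - 2*x_3**2 - 2*x_3 - 1
  leading term x_2*x_3: subtract (-2*x_3)·f_1 from 3*x_2*x_3 - 2*x_3**3 - 2*x_3**2 - 2*x_3 - 1 → -2*x_3**3 - 3*x_3**2 - 3*x_3 - 1
  leading term x_3**3: subtract (-1)·g_4 from -2*x_3**3 - 3*x_3**2 - 3*x_3 - 1 → 0
  remainder 0.

S(f_1,g_4): leading monomials are coprime, so the S-polynomial reduces to 0 (Buchberger's first criterion).
S(f_2,g_4): leading monomials are coprime, so the S-polynomial reduces to 0 (Buchberger's first criterion).
S(f_3,g_4): leading monomials are coprime, so the S-polynomial reduces to 0 (Buchberger's first criterion).
Every S-polynomial of the final basis reduces to 0, so we have a Gröbner basis.
Inter-reduce: drop elements whose leading term is divisible by another's, tail-reduce, and make monic.

G = {x_1 + x_3**2 - 3*x_3 - 1, x_2 - 2*x_3 - 2, x_3**3 - 2*x_3**2 - 2*x_3 - 3}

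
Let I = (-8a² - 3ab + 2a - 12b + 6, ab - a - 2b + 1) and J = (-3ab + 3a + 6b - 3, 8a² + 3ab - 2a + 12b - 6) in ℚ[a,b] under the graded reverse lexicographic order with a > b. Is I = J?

Equality of ideals is decidable: compute both reduced Gröbner bases (unique for the ordering) and check whether they agree.
Buchberger on the first generating set:
f_1 = -8a² - 3ab + 2a - 12b + 6, LT = a².
f_2 = ab - a - 2b + 1, LT = ab.

S(f_1,f_2): lcm = a²b. S = ⅜ab² + a² + 7/4ab + 3/2b² - a - ¾b.
  leading term ab²: subtract (⅜b)·f_2 from ⅜ab² + a² + 7/4ab + 3/2b² - a - ¾b → a² + 17/8ab + 9/4b² - a - 9/8b
  leading term a²: subtract (-⅛)·f_1 from a² + 17/8ab + 9/4b² - a - 9/8b → 7/4ab + 9/4b² - ¾a - 21/8b + ¾
  leading term ab: subtract (7/4)·f_2 from 7/4ab + 9/4b² - ¾a - 21/8b + ¾ → 9/4b² + a + ⅞b - 1
  leading term b²: no divisor's leading term divides it; move 9/4b² to the remainder.
  leading term a: no divisor's leading term divides it; move a to the remainder.
  leading term b: no divisor's leading term divides it; move ⅞b to the remainder.
  leading term 1: no divisor's leading term divides it; move -1 to the remainder.
  remainder 9/4b² + a + ⅞b - 1 ≠ 0; add g_3 = 9/4b² + a + ⅞b - 1 to the basis.

The other S-polynomials (S(f_1,g_3), S(f_2,g_3)) all reduce to 0 modulo the current basis, so we have a Gröbner basis.
Inter-reduce: drop elements whose leading term is divisible by another's, tail-reduce, and make monic.
Reduced Gröbner basis: {a² + ⅛a + 9/4b - 9/8, ab - a - 2b + 1, b² + 4/9a + 7/18b - 4/9}.

Buchberger on the second generating set:
h_1 = -3ab + 3a + 6b - 3, LT = ab.
h_2 = 8a² + 3ab - 2a + 12b - 6, LT = a².

S(h_1,h_2): lcm = a²b. S = -⅜ab² - a² - 7/4ab - 3/2b² + a + ¾b.
  leading term ab²: subtract (⅛b)·h_1 from -⅜ab² - a² - 7/4ab - 3/2b² + a + ¾b → -a² - 17/8ab - 9/4b² + a + 9/8b
  leading term a²: subtract (-⅛)·h_2 from -a² - 17/8ab - 9/4b² + a + 9/8b → -7/4ab - 9/4b² + ¾a + 21/8b - ¾
  leading term ab: subtract (7/12)·h_1 from -7/4ab - 9/4b² + ¾a + 21/8b - ¾ → -9/4b² - a - ⅞b + 1
  leading term b²: no divisor's leading term divides it; move -9/4b² to the remainder.
  leading term a: no divisor's leading term divides it; move -a to the remainder.
  leading term b: no divisor's leading term divides it; move -⅞b to the remainder.
  leading term 1: no divisor's leading term divides it; move 1 to the remainder.
  remainder -9/4b² - a - ⅞b + 1 ≠ 0; add k_3 = -9/4b² - a - ⅞b + 1 to the basis.

The other S-polynomials (S(h_1,k_3), S(h_2,k_3)) all reduce to 0 modulo the current basis, so we have a Gröbner basis.
Inter-reduce: drop elements whose leading term is divisible by another's, tail-reduce, and make monic.
Reduced Gröbner basis: {a² + ⅛a + 9/4b - 9/8, ab - a - 2b + 1, b² + 4/9a + 7/18b - 4/9}.

The two bases agree; hence the ideals are identical.

Yes, the ideals are equal.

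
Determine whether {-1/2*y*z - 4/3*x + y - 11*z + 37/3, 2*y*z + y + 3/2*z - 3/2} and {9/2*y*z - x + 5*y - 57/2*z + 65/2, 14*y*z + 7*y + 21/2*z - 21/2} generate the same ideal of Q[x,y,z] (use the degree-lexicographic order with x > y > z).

No, the ideals differ.

Equality of ideals is decidable: compute both reduced Gröbner bases (unique for the ordering) and check whether they agree.
Buchberger on the first generating set:
f_1 = -1/2*y*z - 4/3*x + y - 11*z + 37/3, LT = y*z.
f_2 = 2*y*z + y + 3/2*z - 3/2, LT = y*z.

S(f_1,f_2): lcm = y*z. S = 8/3*x - 5/2*y + 85/4*z - 287/12.
  leading term x: no divisor's leading term divides it; move 8/3*x to the remainder.
  leading term y: no divisor's leading term divides it; move -5/2*y to the remainder.
  leading term z: no divisor's leading term divides it; move 85/4*z to the remainder.
  leading term 1: no divisor's leading term divides it; move -287/12 to the remainder.
  remainder 8/3*x - 5/2*y + 85/4*z - 287/12 ≠ 0; add g_3 = 8/3*x - 5/2*y + 85/4*z - 287/12 to the basis.

S(f_1,g_3): leading monomials are coprime, so the S-polynomial reduces to 0 (Buchberger's first criterion).
S(f_2,g_3): leading monomials are coprime, so the S-polynomial reduces to 0 (Buchberger's first criterion).
Every S-polynomial of the final basis reduces to 0, so we have a Gröbner basis.
Inter-reduce: drop elements whose leading term is divisible by another's, tail-reduce, and make monic.
Reduced Gröbner basis: {y*z + 1/2*y + 3/4*z - 3/4, x - 15/16*y + 255/32*z - 287/32}.

Buchberger on the second generating set:
h_1 = 9/2*y*z - x + 5*y - 57/2*z + 65/2, LT = y*z.
h_2 = 14*y*z + 7*y + 21/2*z - 21/2, LT = y*z.

S(h_1,h_2): lcm = y*z. S = -2/9*x + 11/18*y - 85/12*z + 287/36.
  leading term x: no divisor's leading term divides it; move -2/9*x to the remainder.
  leading term y: no divisor's leading term divides it; move 11/18*y to the remainder.
  leading term z: no divisor's leading term divides it; move -85/12*z to the remainder.
  leading term 1: no divisor's leading term divides it; move 287/36 to the remainder.
  remainder -2/9*x + 11/18*y - 85/12*z + 287/36 ≠ 0; add k_3 = -2/9*x + 11/18*y - 85/12*z + 287/36 to the basis.

S(h_1,k_3): leading monomials are coprime, so the S-polynomial reduces to 0 (Buchberger's first criterion).
S(h_2,k_3): leading monomials are coprime, so the S-polynomial reduces to 0 (Buchberger's first criterion).
Every S-polynomial of the final basis reduces to 0, so we have a Gröbner basis.
Inter-reduce: drop elements whose leading term is divisible by another's, tail-reduce, and make monic.
Reduced Gröbner basis: {y*z + 1/2*y + 3/4*z - 3/4, x - 11/4*y + 255/8*z - 287/8}.

Since the reduced bases disagree, the two ideals are not the same.
The same test decides containment: I ⊆ J iff every generator of I reduces to 0 modulo a Gröbner basis of J.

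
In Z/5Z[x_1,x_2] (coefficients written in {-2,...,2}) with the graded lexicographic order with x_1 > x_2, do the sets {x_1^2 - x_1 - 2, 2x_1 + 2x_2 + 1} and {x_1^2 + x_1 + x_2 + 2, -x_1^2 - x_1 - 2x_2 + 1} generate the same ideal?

Since reduced Gröbner bases are canonical representatives of ideals under a given ordering, it suffices to compute and compare them.
Buchberger on the first generating set:
f_1 = x_1^2 - x_1 - 2, LT = x_1^2.
f_2 = 2x_1 + 2x_2 + 1, LT = x_1.

S(f_1,f_2): lcm = x_1^2. S = -x_1x_2 + x_1 - 2.
  leading term x_1x_2: subtract (2x_2)·f_2 from -x_1x_2 + x_1 - 2 → x_2^2 + x_1 - 2x_2 - 2
  leading term x_2^2: no divisor's leading term divides it; move x_2^2 to the remainder.
  leading term x_1: subtract (-2)·f_2 from x_1 - 2x_2 - 2 → 2x_2
  leading term x_2: no divisor's leading term divides it; move 2x_2 to the remainder.
  remainder x_2^2 + 2x_2 ≠ 0; add g_3 = x_2^2 + 2x_2 to the basis.

The other S-polynomials (S(f_1,g_3), S(f_2,g_3)) all reduce to 0 modulo the current basis, so we have a Gröbner basis.
Inter-reduce: drop elements whose leading term is divisible by another's, tail-reduce, and make monic.
Reduced Gröbner basis: {x_2^2 + 2x_2, x_1 + x_2 - 2}.

Buchberger on the second generating set:
h_1 = x_1^2 + x_1 + x_2 + 2, LT = x_1^2.
h_2 = -x_1^2 - x_1 - 2x_2 + 1, LT = x_1^2.

S(h_1,h_2): lcm = x_1^2. S = -x_2 - 2.
  leading term x_2: no divisor's leading term divides it; move -x_2 to the remainder.
  leading term 1: no divisor's leading term divides it; move -2 to the remainder.
  remainder -x_2 - 2 ≠ 0; add k_3 = -x_2 - 2 to the basis.

The other S-polynomials (S(h_1,k_3), S(h_2,k_3)) all reduce to 0 modulo the current basis, so we have a Gröbner basis.
Inter-reduce: drop elements whose leading term is divisible by another's, tail-reduce, and make monic.
Reduced Gröbner basis: {x_1^2 + x_1, x_2 + 2}.

These differ, so the ideals are not equal.

No, the ideals differ.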